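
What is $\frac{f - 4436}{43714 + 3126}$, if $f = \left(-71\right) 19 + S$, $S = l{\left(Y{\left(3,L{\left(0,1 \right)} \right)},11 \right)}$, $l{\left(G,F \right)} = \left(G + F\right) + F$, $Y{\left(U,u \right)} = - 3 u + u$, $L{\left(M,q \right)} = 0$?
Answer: $- \frac{5763}{46840} \approx -0.12304$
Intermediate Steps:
$Y{\left(U,u \right)} = - 2 u$
$l{\left(G,F \right)} = G + 2 F$ ($l{\left(G,F \right)} = \left(F + G\right) + F = G + 2 F$)
$S = 22$ ($S = \left(-2\right) 0 + 2 \cdot 11 = 0 + 22 = 22$)
$f = -1327$ ($f = \left(-71\right) 19 + 22 = -1349 + 22 = -1327$)
$\frac{f - 4436}{43714 + 3126} = \frac{-1327 - 4436}{43714 + 3126} = - \frac{5763}{46840}$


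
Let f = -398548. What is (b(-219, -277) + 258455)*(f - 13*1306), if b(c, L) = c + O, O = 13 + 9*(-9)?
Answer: -107275516368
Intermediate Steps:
O = -68 (O = 13 - 81 = -68)
b(c, L) = -68 + c (b(c, L) = c - 68 = -68 + c)
(b(-219, -277) + 258455)*(f - 13*1306) = ((-68 - 219) + 258455)*(-398548 - 13*1306) = (-287 + 258455)*(-398548 - 16978) = 258168*(-415526) = -107275516368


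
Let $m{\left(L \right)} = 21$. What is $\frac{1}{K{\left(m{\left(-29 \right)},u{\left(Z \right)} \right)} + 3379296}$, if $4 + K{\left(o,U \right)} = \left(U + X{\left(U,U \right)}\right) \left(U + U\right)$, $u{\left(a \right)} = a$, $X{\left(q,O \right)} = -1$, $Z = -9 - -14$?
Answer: $\frac{1}{3379332} \approx 2.9592 \cdot 10^{-7}$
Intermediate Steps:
$Z = 5$ ($Z = -9 + 14 = 5$)
$K{\left(o,U \right)} = -4 + 2 U \left(-1 + U\right)$ ($K{\left(o,U \right)} = -4 + \left(U - 1\right) \left(U + U\right) = -4 + \left(-1 + U\right) 2 U = -4 + 2 U \left(-1 + U\right)$)
$\frac{1}{K{\left(m{\left(-29 \right)},u{\left(Z \right)} \right)} + 3379296} = \frac{1}{\left(-4 - 10 + 2 \cdot 5^{2}\right) + 3379296} = \frac{1}{\left(-4 - 10 + 2 \cdot 25\right) + 3379296} = \frac{1}{\left(-4 - 10 + 50\right) + 3379296} = \frac{1}{36 + 3379296} = \frac{1}{3379332}$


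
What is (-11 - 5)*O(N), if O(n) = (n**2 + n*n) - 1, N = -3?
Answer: -272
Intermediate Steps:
O(n) = -1 + 2*n**2 (O(n) = (n**2 + n**2) - 1 = 2*n**2 - 1 = -1 + 2*n**2)
(-11 - 5)*O(N) = (-11 - 5)*(-1 + 2*(-3)**2) = -16*(-1 + 2*9) = -16*(-1 + 18) = -16*17 = -272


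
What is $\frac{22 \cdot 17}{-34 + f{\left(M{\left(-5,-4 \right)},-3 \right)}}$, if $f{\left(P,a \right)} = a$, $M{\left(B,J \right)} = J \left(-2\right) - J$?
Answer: $- \frac{374}{37} \approx -10.108$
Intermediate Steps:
$M{\left(B,J \right)} = - 3 J$ ($M{\left(B,J \right)} = - 2 J - J = - 3 J$)
$\frac{22 \cdot 17}{-34 + f{\left(M{\left(-5,-4 \right)},-3 \right)}} = \frac{22 \cdot 17}{-34 - 3} = \frac{374}{-37} = 374 \left(- \frac{1}{37}\right) = - \frac{374}{37}$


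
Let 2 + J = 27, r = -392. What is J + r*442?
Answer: -173239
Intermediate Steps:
J = 25 (J = -2 + 27 = 25)
J + r*442 = 25 - 392*442 = 25 - 173264 = -173239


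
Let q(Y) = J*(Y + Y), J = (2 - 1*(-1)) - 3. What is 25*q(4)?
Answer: 0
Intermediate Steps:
J = 0 (J = (2 + 1) - 3 = 3 - 3 = 0)
q(Y) = 0 (q(Y) = 0*(Y + Y) = 0*(2*Y) = 0)
25*q(4) = 25*0 = 0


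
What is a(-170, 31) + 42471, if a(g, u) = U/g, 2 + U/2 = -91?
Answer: 3610128/85 ≈ 42472.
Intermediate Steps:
U = -186 (U = -4 + 2*(-91) = -4 - 182 = -186)
a(g, u) = -186/g
a(-170, 31) + 42471 = -186/(-170) + 42471 = -186*(-1/170) + 42471 = 93/85 + 42471 = 3610128/85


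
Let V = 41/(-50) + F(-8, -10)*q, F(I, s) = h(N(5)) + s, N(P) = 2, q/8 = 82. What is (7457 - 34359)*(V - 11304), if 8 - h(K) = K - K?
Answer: 8485442291/25 ≈ 3.3942e+8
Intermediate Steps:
q = 656 (q = 8*82 = 656)
h(K) = 8 (h(K) = 8 - (K - K) = 8 - 1*0 = 8 + 0 = 8)
F(I, s) = 8 + s
V = -65641/50 (V = 41/(-50) + (8 - 10)*656 = 41*(-1/50) - 2*656 = -41/50 - 1312 = -65641/50 ≈ -1312.8)
(7457 - 34359)*(V - 11304) = (7457 - 34359)*(-65641/50 - 11304) = -26902*(-630841/50) = 8485442291/25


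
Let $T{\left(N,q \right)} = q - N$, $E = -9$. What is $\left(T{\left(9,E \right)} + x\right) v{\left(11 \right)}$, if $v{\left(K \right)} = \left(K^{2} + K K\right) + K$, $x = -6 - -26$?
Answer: $506$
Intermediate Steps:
$x = 20$ ($x = -6 + 26 = 20$)
$v{\left(K \right)} = K + 2 K^{2}$ ($v{\left(K \right)} = \left(K^{2} + K^{2}\right) + K = 2 K^{2} + K = K + 2 K^{2}$)
$\left(T{\left(9,E \right)} + x\right) v{\left(11 \right)} = \left(\left(-9 - 9\right) + 20\right) 11 \left(1 + 2 \cdot 11\right) = \left(\left(-9 - 9\right) + 20\right) 11 \left(1 + 22\right) = \left(-18 + 20\right) 11 \cdot 23 = 2 \cdot 253 = 506$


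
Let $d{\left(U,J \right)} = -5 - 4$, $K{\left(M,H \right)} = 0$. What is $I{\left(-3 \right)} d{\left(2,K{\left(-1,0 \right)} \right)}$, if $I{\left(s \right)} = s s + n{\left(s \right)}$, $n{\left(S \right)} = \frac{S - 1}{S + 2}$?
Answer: $-117$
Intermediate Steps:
$d{\left(U,J \right)} = -9$ ($d{\left(U,J \right)} = -5 - 4 = -9$)
$n{\left(S \right)} = \frac{-1 + S}{2 + S}$
$I{\left(s \right)} = s^{2} + \frac{-1 + s}{2 + s}$ ($I{\left(s \right)} = s s + \frac{-1 + s}{2 + s} = s^{2} + \frac{-1 + s}{2 + s}$)
$I{\left(-3 \right)} d{\left(2,K{\left(-1,0 \right)} \right)} = \frac{-1 - 3 + \left(-3\right)^{2} \left(2 - 3\right)}{2 - 3} \left(-9\right) = \frac{-1 - 3 + 9 \left(-1\right)}{-1} \left(-9\right) = - (-1 - 3 - 9) \left(-9\right) = \left(-1\right) \left(-13\right) \left(-9\right) = 13 \left(-9\right) = -117$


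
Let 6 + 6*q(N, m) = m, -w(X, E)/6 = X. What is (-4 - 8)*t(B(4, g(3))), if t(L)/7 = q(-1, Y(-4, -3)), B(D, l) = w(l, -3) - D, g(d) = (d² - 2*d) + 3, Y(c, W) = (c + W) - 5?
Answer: 252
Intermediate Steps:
Y(c, W) = -5 + W + c (Y(c, W) = (W + c) - 5 = -5 + W + c)
w(X, E) = -6*X
g(d) = 3 + d² - 2*d
q(N, m) = -1 + m/6
B(D, l) = -D - 6*l (B(D, l) = -6*l - D = -D - 6*l)
t(L) = -21 (t(L) = 7*(-1 + (-5 - 3 - 4)/6) = 7*(-1 + (⅙)*(-12)) = 7*(-1 - 2) = 7*(-3) = -21)
(-4 - 8)*t(B(4, g(3))) = (-4 - 8)*(-21) = -12*(-21) = 252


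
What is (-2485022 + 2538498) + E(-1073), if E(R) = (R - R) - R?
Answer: 54549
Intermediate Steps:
E(R) = -R (E(R) = 0 - R = -R)
(-2485022 + 2538498) + E(-1073) = (-2485022 + 2538498) - 1*(-1073) = 53476 + 1073 = 54549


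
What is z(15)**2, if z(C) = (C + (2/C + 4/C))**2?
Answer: 35153041/625 ≈ 56245.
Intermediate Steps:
z(C) = (C + 6/C)**2
z(15)**2 = ((6 + 15**2)**2/15**2)**2 = ((6 + 225)**2/225)**2 = ((1/225)*231**2)**2 = ((1/225)*53361)**2 = (5929/25)**2 = 35153041/625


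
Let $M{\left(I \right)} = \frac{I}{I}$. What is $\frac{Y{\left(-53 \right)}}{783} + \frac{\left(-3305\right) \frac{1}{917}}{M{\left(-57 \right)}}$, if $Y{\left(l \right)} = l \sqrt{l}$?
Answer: $- \frac{3305}{917} - \frac{53 i \sqrt{53}}{783} \approx -3.6041 - 0.49278 i$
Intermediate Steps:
$Y{\left(l \right)} = l^{\frac{3}{2}}$
$M{\left(I \right)} = 1$
$\frac{Y{\left(-53 \right)}}{783} + \frac{\left(-3305\right) \frac{1}{917}}{M{\left(-57 \right)}} = \frac{\left(-53\right)^{\frac{3}{2}}}{783} + \frac{\left(-3305\right) \frac{1}{917}}{1} = - 53 i \sqrt{53} \cdot \frac{1}{783} + \left(-3305\right) \frac{1}{917} \cdot 1 = - \frac{53 i \sqrt{53}}{783} - \frac{3305}{917} = - \frac{3305}{917} - \frac{53 i \sqrt{53}}{783}$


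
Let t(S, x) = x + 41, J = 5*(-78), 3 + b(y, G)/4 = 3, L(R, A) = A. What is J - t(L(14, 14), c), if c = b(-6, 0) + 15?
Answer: -446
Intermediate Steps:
b(y, G) = 0 (b(y, G) = -12 + 4*3 = -12 + 12 = 0)
c = 15 (c = 0 + 15 = 15)
J = -390
t(S, x) = 41 + x
J - t(L(14, 14), c) = -390 - (41 + 15) = -390 - 1*56 = -390 - 56 = -446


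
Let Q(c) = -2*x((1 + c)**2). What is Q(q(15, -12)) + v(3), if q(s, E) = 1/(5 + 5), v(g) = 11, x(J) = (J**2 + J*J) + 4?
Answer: -7141/2500 ≈ -2.8564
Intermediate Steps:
x(J) = 4 + 2*J**2 (x(J) = (J**2 + J**2) + 4 = 2*J**2 + 4 = 4 + 2*J**2)
q(s, E) = 1/10
Q(c) = -8 - 4*(1 + c)**4 (Q(c) = -2*(4 + 2*((1 + c)**2)**2) = -2*(4 + 2*(1 + c)**4) = -8 - 4*(1 + c)**4)
Q(q(15, -12)) + v(3) = (-8 - 4*(1 + 1/10)**4) + 11 = (-8 - 4*(11/10)**4) + 11 = (-8 - 4*14641/10000) + 11 = (-8 - 14641/2500) + 11 = -34641/2500 + 11 = -7141/2500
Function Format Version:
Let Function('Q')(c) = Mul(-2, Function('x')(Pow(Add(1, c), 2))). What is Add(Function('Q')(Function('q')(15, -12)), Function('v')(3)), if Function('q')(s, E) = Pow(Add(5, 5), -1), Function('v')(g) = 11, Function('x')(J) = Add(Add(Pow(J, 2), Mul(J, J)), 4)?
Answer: Rational(-7141, 2500) ≈ -2.8564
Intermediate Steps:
Function('x')(J) = Add(4, Mul(2, Pow(J, 2))) (Function('x')(J) = Add(Add(Pow(J, 2), Pow(J, 2)), 4) = Add(Mul(2, Pow(J, 2)), 4) = Add(4, Mul(2, Pow(J, 2))))
Function('q')(s, E) = Rational(1, 10) (Function('q')(s, E) = Pow(10, -1) = Rational(1, 10))
Function('Q')(c) = Add(-8, Mul(-4, Pow(Add(1, c), 4))) (Function('Q')(c) = Mul(-2, Add(4, Mul(2, Pow(Pow(Add(1, c), 2), 2)))) = Mul(-2, Add(4, Mul(2, Pow(Add(1, c), 4)))) = Add(-8, Mul(-4, Pow(Add(1, c), 4))))
Add(Function('Q')(Function('q')(15, -12)), Function('v')(3)) = Add(Add(-8, Mul(-4, Pow(Add(1, Rational(1, 10)), 4))), 11) = Add(Add(-8, Mul(-4, Pow(Rational(11, 10), 4))), 11) = Add(Add(-8, Mul(-4, Rational(14641, 10000))), 11) = Add(Add(-8, Rational(-14641, 2500)), 11) = Add(Rational(-34641, 2500), 11) = Rational(-7141, 2500)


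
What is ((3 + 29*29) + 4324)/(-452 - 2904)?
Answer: -1292/839 ≈ -1.5399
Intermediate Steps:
((3 + 29*29) + 4324)/(-452 - 2904) = ((3 + 841) + 4324)/(-3356) = (844 + 4324)*(-1/3356) = 5168*(-1/3356) = -1292/839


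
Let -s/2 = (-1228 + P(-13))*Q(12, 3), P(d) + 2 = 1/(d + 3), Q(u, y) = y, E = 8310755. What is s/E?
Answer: 36903/41553775 ≈ 0.00088808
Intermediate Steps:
P(d) = -2 + 1/(3 + d) (P(d) = -2 + 1/(d + 3) = -2 + 1/(3 + d))
s = 36903/5 (s = -2*(-1228 + (-5 - 2*(-13))/(3 - 13))*3 = -2*(-1228 + (-5 + 26)/(-10))*3 = -2*(-1228 - ⅒*21)*3 = -2*(-1228 - 21/10)*3 = -(-12301)*3/5 = -2*(-36903/10) = 36903/5 ≈ 7380.6)
s/E = (36903/5)/8310755 = (36903/5)*(1/8310755) = 36903/41553775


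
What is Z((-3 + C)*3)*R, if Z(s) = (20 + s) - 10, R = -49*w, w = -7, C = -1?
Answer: -686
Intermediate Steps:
R = 343 (R = -49*(-7) = 343)
Z(s) = 10 + s
Z((-3 + C)*3)*R = (10 + (-3 - 1)*3)*343 = (10 - 4*3)*343 = (10 - 12)*343 = -2*343 = -686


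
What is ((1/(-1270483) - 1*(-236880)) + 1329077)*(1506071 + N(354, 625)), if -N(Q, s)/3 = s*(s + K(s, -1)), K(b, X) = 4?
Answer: 649968796733052080/1270483 ≈ 5.1159e+11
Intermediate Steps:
N(Q, s) = -3*s*(4 + s) (N(Q, s) = -3*s*(s + 4) = -3*s*(4 + s))
((1/(-1270483) - 1*(-236880)) + 1329077)*(1506071 + N(354, 625)) = ((1/(-1270483) - 1*(-236880)) + 1329077)*(1506071 - 3*625*(4 + 625)) = ((-1/1270483 + 236880) + 1329077)*(1506071 - 3*625*629) = (300952013039/1270483 + 1329077)*(1506071 - 1179375) = (1989521747230/1270483)*326696 = 649968796733052080/1270483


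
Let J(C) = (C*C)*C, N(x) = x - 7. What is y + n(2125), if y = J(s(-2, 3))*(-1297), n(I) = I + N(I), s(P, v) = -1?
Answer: 5540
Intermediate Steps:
N(x) = -7 + x
J(C) = C³ (J(C) = C²*C = C³)
n(I) = -7 + 2*I (n(I) = I + (-7 + I) = -7 + 2*I)
y = 1297 (y = (-1)³*(-1297) = -1*(-1297) = 1297)
y + n(2125) = 1297 + (-7 + 2*2125) = 1297 + (-7 + 4250) = 1297 + 4243 = 5540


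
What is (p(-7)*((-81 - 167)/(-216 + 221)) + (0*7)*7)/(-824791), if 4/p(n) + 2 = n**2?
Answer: 992/193825885 ≈ 5.1180e-6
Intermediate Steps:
p(n) = 4/(-2 + n**2)
(p(-7)*((-81 - 167)/(-216 + 221)) + (0*7)*7)/(-824791) = ((4/(-2 + (-7)**2))*((-81 - 167)/(-216 + 221)) + (0*7)*7)/(-824791) = ((4/(-2 + 49))*(-248/5) + 0*7)*(-1/824791) = ((4/47)*(-248*1/5) + 0)*(-1/824791) = ((4*(1/47))*(-248/5) + 0)*(-1/824791) = ((4/47)*(-248/5) + 0)*(-1/824791) = (-992/235 + 0)*(-1/824791) = -992/235*(-1/824791) = 992/193825885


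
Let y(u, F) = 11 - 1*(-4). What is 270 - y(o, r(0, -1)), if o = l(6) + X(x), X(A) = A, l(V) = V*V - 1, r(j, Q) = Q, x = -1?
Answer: 255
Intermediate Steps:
l(V) = -1 + V² (l(V) = V² - 1 = -1 + V²)
o = 34 (o = (-1 + 6²) - 1 = (-1 + 36) - 1 = 35 - 1 = 34)
y(u, F) = 15 (y(u, F) = 11 + 4 = 15)
270 - y(o, r(0, -1)) = 270 - 1*15 = 270 - 15 = 255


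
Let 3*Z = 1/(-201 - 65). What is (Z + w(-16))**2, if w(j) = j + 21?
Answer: 15912121/636804 ≈ 24.987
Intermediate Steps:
w(j) = 21 + j
Z = -1/798 (Z = 1/(3*(-201 - 65)) = (1/3)/(-266) = (1/3)*(-1/266) = -1/798 ≈ -0.0012531)
(Z + w(-16))**2 = (-1/798 + (21 - 16))**2 = (-1/798 + 5)**2 = (3989/798)**2 = 15912121/636804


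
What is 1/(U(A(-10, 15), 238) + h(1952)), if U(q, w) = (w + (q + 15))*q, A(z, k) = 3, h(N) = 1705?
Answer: 1/2473 ≈ 0.00040437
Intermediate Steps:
U(q, w) = q*(15 + q + w) (U(q, w) = (w + (15 + q))*q = (15 + q + w)*q = q*(15 + q + w))
1/(U(A(-10, 15), 238) + h(1952)) = 1/(3*(15 + 3 + 238) + 1705) = 1/(3*256 + 1705) = 1/(768 + 1705) = 1/2473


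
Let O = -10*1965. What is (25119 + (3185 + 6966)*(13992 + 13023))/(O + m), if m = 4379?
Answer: -274254384/15271 ≈ -17959.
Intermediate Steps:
O = -19650
(25119 + (3185 + 6966)*(13992 + 13023))/(O + m) = (25119 + (3185 + 6966)*(13992 + 13023))/(-19650 + 4379) = (25119 + 10151*27015)/(-15271) = (25119 + 274229265)*(-1/15271) = 274254384*(-1/15271) = -274254384/15271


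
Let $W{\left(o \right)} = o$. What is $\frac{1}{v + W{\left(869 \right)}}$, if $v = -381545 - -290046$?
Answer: $- \frac{1}{90630} \approx -1.1034 \cdot 10^{-5}$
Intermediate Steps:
$v = -91499$ ($v = -381545 + 290046 = -91499$)
$\frac{1}{v + W{\left(869 \right)}} = \frac{1}{-91499 + 869} = \frac{1}{-90630} = - \frac{1}{90630}$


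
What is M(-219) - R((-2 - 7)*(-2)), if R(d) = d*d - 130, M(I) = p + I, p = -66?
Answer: -479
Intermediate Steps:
M(I) = -66 + I
R(d) = -130 + d² (R(d) = d² - 130 = -130 + d²)
M(-219) - R((-2 - 7)*(-2)) = (-66 - 219) - (-130 + ((-2 - 7)*(-2))²) = -285 - (-130 + (-9*(-2))²) = -285 - (-130 + 18²) = -285 - (-130 + 324) = -285 - 1*194 = -285 - 194 = -479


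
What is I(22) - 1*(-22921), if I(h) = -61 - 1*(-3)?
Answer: 22863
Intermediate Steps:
I(h) = -58 (I(h) = -61 + 3 = -58)
I(22) - 1*(-22921) = -58 - 1*(-22921) = -58 + 22921 = 22863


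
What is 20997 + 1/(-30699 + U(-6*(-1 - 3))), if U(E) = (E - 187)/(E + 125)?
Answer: 96046870909/4574314 ≈ 20997.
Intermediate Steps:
U(E) = (-187 + E)/(125 + E)
20997 + 1/(-30699 + U(-6*(-1 - 3))) = 20997 + 1/(-30699 + (-187 - 6*(-1 - 3))/(125 - 6*(-1 - 3))) = 20997 + 1/(-30699 + (-187 - 6*(-4))/(125 - 6*(-4))) = 20997 + 1/(-30699 + (-187 + 24)/(125 + 24)) = 20997 + 1/(-30699 - 163/149) = 20997 + 1/(-4574314/149) = 20997 - 149/4574314 = 96046870909/4574314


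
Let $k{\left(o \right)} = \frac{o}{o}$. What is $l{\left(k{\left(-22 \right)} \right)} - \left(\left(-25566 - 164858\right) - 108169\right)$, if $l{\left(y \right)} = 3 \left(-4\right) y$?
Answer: $298581$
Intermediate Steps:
$k{\left(o \right)} = 1$
$l{\left(y \right)} = - 12 y$
$l{\left(k{\left(-22 \right)} \right)} - \left(\left(-25566 - 164858\right) - 108169\right) = \left(-12\right) 1 - \left(\left(-25566 - 164858\right) - 108169\right) = -12 - \left(-190424 - 108169\right) = -12 - -298593 = -12 + 298593 = 298581$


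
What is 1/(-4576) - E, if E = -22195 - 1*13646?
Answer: 164008415/4576 ≈ 35841.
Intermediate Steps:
E = -35841 (E = -22195 - 13646 = -35841)
1/(-4576) - E = 1/(-4576) - 1*(-35841) = -1/4576 + 35841 = 164008415/4576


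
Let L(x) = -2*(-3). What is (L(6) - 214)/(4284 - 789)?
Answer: -208/3495 ≈ -0.059514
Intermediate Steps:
L(x) = 6
(L(6) - 214)/(4284 - 789) = (6 - 214)/(4284 - 789) = -208/3495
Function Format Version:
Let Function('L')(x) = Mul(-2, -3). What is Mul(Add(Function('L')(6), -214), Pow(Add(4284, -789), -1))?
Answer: Rational(-208, 3495) ≈ -0.059514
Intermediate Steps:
Function('L')(x) = 6
Mul(Add(Function('L')(6), -214), Pow(Add(4284, -789), -1)) = Mul(Add(6, -214), Pow(Add(4284, -789), -1)) = Mul(-208, Pow(3495, -1)) = Mul(-208, Rational(1, 3495)) = Rational(-208, 3495)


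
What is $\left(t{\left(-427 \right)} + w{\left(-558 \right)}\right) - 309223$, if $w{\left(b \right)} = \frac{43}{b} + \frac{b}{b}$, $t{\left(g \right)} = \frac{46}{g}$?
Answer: $- \frac{73677133081}{238266} \approx -3.0922 \cdot 10^{5}$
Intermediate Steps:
$w{\left(b \right)} = 1 + \frac{43}{b}$ ($w{\left(b \right)} = \frac{43}{b} + 1 = 1 + \frac{43}{b}$)
$\left(t{\left(-427 \right)} + w{\left(-558 \right)}\right) - 309223 = \left(\frac{46}{-427} + \frac{43 - 558}{-558}\right) - 309223 = \left(46 \left(- \frac{1}{427}\right) - - \frac{515}{558}\right) - 309223 = \left(- \frac{46}{427} + \frac{515}{558}\right) - 309223 = \frac{194237}{238266} - 309223 = - \frac{73677133081}{238266}$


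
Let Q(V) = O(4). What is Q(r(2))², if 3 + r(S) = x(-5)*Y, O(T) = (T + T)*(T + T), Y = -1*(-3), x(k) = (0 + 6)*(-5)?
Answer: 4096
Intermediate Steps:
x(k) = -30 (x(k) = 6*(-5) = -30)
Y = 3
O(T) = 4*T² (O(T) = (2*T)*(2*T) = 4*T²)
r(S) = -93 (r(S) = -3 - 30*3 = -3 - 90 = -93)
Q(V) = 64 (Q(V) = 4*4² = 4*16 = 64)
Q(r(2))² = 64² = 4096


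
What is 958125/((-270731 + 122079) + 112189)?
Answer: -136875/5209 ≈ -26.277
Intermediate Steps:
958125/((-270731 + 122079) + 112189) = 958125/(-148652 + 112189) = 958125/(-36463) = 958125*(-1/36463) = -136875/5209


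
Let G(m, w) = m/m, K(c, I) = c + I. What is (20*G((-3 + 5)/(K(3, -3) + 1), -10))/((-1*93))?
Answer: -20/93 ≈ -0.21505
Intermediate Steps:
K(c, I) = I + c
G(m, w) = 1
(20*G((-3 + 5)/(K(3, -3) + 1), -10))/((-1*93)) = (20*1)/((-1*93)) = 20/(-93) = 20*(-1/93) = -20/93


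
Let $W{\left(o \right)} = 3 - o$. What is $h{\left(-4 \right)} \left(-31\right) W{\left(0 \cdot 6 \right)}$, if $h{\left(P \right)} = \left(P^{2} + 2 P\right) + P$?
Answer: $-372$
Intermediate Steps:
$h{\left(P \right)} = P^{2} + 3 P$
$h{\left(-4 \right)} \left(-31\right) W{\left(0 \cdot 6 \right)} = - 4 \left(3 - 4\right) \left(-31\right) \left(3 - 0 \cdot 6\right) = \left(-4\right) \left(-1\right) \left(-31\right) \left(3 - 0\right) = 4 \left(-31\right) \left(3 + 0\right) = \left(-124\right) 3 = -372$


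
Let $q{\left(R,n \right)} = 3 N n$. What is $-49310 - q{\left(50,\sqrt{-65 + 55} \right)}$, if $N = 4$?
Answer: $-49310 - 12 i \sqrt{10} \approx -49310.0 - 37.947 i$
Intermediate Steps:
$q{\left(R,n \right)} = 12 n$ ($q{\left(R,n \right)} = 3 \cdot 4 n = 12 n$)
$-49310 - q{\left(50,\sqrt{-65 + 55} \right)} = -49310 - 12 \sqrt{-65 + 55} = -49310 - 12 \sqrt{-10} = -49310 - 12 i \sqrt{10}$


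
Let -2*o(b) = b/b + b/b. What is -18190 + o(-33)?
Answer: -18191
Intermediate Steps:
o(b) = -1 (o(b) = -(b/b + b/b)/2 = -(1 + 1)/2 = -1/2*2 = -1)
-18190 + o(-33) = -18190 - 1 = -18191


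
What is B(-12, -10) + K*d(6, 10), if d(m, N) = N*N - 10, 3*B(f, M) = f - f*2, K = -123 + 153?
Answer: 2704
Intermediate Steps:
K = 30
B(f, M) = -f/3 (B(f, M) = (f - f*2)/3 = (f - 2*f)/3 = (-f)/3 = -f/3)
d(m, N) = -10 + N**2 (d(m, N) = N**2 - 10 = -10 + N**2)
B(-12, -10) + K*d(6, 10) = -1/3*(-12) + 30*(-10 + 10**2) = 4 + 30*(-10 + 100) = 4 + 30*90 = 4 + 2700 = 2704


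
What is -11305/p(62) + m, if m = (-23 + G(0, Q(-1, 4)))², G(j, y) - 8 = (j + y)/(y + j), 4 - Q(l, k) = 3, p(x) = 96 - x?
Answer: -273/2 ≈ -136.50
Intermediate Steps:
Q(l, k) = 1 (Q(l, k) = 4 - 1*3 = 4 - 3 = 1)
G(j, y) = 9 (G(j, y) = 8 + (j + y)/(y + j) = 8 + (j + y)/(j + y) = 8 + 1 = 9)
m = 196 (m = (-23 + 9)² = (-14)² = 196)
-11305/p(62) + m = -11305/(96 - 1*62) + 196 = -11305/(96 - 62) + 196 = -11305/34 + 196 = -11305*1/34 + 196 = -665/2 + 196 = -273/2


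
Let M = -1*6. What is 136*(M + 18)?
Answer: 1632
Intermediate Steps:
M = -6
136*(M + 18) = 136*(-6 + 18) = 136*12 = 1632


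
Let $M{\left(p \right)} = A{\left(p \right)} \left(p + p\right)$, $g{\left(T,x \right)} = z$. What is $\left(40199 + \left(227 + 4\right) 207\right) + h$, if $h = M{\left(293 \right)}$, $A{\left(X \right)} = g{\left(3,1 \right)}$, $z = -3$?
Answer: $86258$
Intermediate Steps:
$g{\left(T,x \right)} = -3$
$A{\left(X \right)} = -3$
$M{\left(p \right)} = - 6 p$ ($M{\left(p \right)} = - 3 \left(p + p\right) = - 3 \cdot 2 p = - 6 p$)
$h = -1758$ ($h = \left(-6\right) 293 = -1758$)
$\left(40199 + \left(227 + 4\right) 207\right) + h = \left(40199 + \left(227 + 4\right) 207\right) - 1758 = \left(40199 + 231 \cdot 207\right) - 1758 = \left(40199 + 47817\right) - 1758 = 88016 - 1758 = 86258$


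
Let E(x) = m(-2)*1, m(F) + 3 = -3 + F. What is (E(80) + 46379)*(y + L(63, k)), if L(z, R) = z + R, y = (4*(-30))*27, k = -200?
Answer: -156594867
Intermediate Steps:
m(F) = -6 + F (m(F) = -3 + (-3 + F) = -6 + F)
E(x) = -8 (E(x) = (-6 - 2)*1 = -8*1 = -8)
y = -3240 (y = -120*27 = -3240)
L(z, R) = R + z
(E(80) + 46379)*(y + L(63, k)) = (-8 + 46379)*(-3240 + (-200 + 63)) = 46371*(-3240 - 137) = 46371*(-3377) = -156594867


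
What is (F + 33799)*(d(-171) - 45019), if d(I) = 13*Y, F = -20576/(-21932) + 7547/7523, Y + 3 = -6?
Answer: -62930498521398144/41248609 ≈ -1.5256e+9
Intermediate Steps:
Y = -9 (Y = -3 - 6 = -9)
F = 80078513/41248609 (F = -20576*(-1/21932) + 7547*(1/7523) = 5144/5483 + 7547/7523 = 80078513/41248609 ≈ 1.9414)
d(I) = -117 (d(I) = 13*(-9) = -117)
(F + 33799)*(d(-171) - 45019) = (80078513/41248609 + 33799)*(-117 - 45019) = (1394241814104/41248609)*(-45136) = -62930498521398144/41248609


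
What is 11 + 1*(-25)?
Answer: -14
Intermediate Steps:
11 + 1*(-25) = 11 - 25 = -14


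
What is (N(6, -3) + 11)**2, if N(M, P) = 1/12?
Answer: 17689/144 ≈ 122.84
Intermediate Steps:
N(M, P) = 1/12
(N(6, -3) + 11)**2 = (1/12 + 11)**2 = (133/12)**2 = 17689/144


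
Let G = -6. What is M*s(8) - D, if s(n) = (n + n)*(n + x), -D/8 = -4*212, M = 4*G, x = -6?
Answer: -7552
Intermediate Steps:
M = -24 (M = 4*(-6) = -24)
D = 6784 (D = -(-32)*212 = -8*(-848) = 6784)
s(n) = 2*n*(-6 + n) (s(n) = (n + n)*(n - 6) = (2*n)*(-6 + n) = 2*n*(-6 + n))
M*s(8) - D = -48*8*(-6 + 8) - 1*6784 = -48*8*2 - 6784 = -24*32 - 6784 = -768 - 6784 = -7552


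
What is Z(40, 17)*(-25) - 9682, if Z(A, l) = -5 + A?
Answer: -10557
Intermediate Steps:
Z(40, 17)*(-25) - 9682 = (-5 + 40)*(-25) - 9682 = 35*(-25) - 9682 = -875 - 9682 = -10557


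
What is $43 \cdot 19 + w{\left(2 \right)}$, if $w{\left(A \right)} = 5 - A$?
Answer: $820$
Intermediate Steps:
$43 \cdot 19 + w{\left(2 \right)} = 43 \cdot 19 + \left(5 - 2\right) = 817 + \left(5 - 2\right) = 817 + 3 = 820$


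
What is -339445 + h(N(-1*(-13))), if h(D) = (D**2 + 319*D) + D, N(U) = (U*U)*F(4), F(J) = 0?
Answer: -339445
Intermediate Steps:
N(U) = 0 (N(U) = (U*U)*0 = U**2*0 = 0)
h(D) = D**2 + 320*D
-339445 + h(N(-1*(-13))) = -339445 + 0*(320 + 0) = -339445 + 0*320 = -339445 + 0 = -339445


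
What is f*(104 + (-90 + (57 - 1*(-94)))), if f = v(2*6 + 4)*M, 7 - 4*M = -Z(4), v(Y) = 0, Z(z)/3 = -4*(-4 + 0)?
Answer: 0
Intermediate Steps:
Z(z) = 48 (Z(z) = 3*(-4*(-4 + 0)) = 3*(-4*(-4)) = 3*16 = 48)
M = 55/4 (M = 7/4 - (-1)*48/4 = 7/4 - ¼*(-48) = 7/4 + 12 = 55/4 ≈ 13.750)
f = 0 (f = 0*(55/4) = 0)
f*(104 + (-90 + (57 - 1*(-94)))) = 0*(104 + (-90 + (57 - 1*(-94)))) = 0*(104 + (-90 + (57 + 94))) = 0*(104 + (-90 + 151)) = 0*(104 + 61) = 0*165 = 0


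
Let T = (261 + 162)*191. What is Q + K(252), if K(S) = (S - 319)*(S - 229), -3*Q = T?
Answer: -28472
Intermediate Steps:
T = 80793 (T = 423*191 = 80793)
Q = -26931 (Q = -⅓*80793 = -26931)
K(S) = (-319 + S)*(-229 + S)
Q + K(252) = -26931 + (73051 + 252² - 548*252) = -26931 + (73051 + 63504 - 138096) = -26931 - 1541 = -28472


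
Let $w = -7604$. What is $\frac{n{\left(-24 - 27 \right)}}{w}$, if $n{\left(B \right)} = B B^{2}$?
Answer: $\frac{132651}{7604} \approx 17.445$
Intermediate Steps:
$n{\left(B \right)} = B^{3}$
$\frac{n{\left(-24 - 27 \right)}}{w} = \frac{\left(-24 - 27\right)^{3}}{-7604} = \left(-51\right)^{3} \left(- \frac{1}{7604}\right) = \left(-132651\right) \left(- \frac{1}{7604}\right) = \frac{132651}{7604}$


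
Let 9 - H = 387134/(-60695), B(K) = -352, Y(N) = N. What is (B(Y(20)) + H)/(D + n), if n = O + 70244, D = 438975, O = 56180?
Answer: -20431251/34316892305 ≈ -0.00059537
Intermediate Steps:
H = 933389/60695 (H = 9 - 387134/(-60695) = 9 - 387134*(-1)/60695 = 9 - 1*(-387134/60695) = 9 + 387134/60695 = 933389/60695 ≈ 15.378)
n = 126424 (n = 56180 + 70244 = 126424)
(B(Y(20)) + H)/(D + n) = (-352 + 933389/60695)/(438975 + 126424) = -20431251/60695/565399 = -20431251/60695*1/565399 = -20431251/34316892305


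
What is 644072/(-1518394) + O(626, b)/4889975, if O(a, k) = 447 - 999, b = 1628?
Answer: -1575167065844/3712454350075 ≈ -0.42429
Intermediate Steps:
O(a, k) = -552
644072/(-1518394) + O(626, b)/4889975 = 644072/(-1518394) - 552/4889975 = 644072*(-1/1518394) - 552*1/4889975 = -322036/759197 - 552/4889975 = -1575167065844/3712454350075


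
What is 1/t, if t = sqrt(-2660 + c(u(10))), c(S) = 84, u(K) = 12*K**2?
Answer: -I*sqrt(161)/644 ≈ -0.019703*I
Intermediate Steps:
t = 4*I*sqrt(161) (t = sqrt(-2660 + 84) = sqrt(-2576) = 4*I*sqrt(161) ≈ 50.754*I)
1/t = 1/(4*I*sqrt(161)) = -I*sqrt(161)/644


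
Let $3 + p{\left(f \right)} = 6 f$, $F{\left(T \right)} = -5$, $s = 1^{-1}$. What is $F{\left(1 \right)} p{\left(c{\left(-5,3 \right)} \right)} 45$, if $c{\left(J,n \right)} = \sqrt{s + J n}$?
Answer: $675 - 1350 i \sqrt{14} \approx 675.0 - 5051.2 i$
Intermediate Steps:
$s = 1$
$c{\left(J,n \right)} = \sqrt{1 + J n}$
$p{\left(f \right)} = -3 + 6 f$
$F{\left(1 \right)} p{\left(c{\left(-5,3 \right)} \right)} 45 = - 5 \left(-3 + 6 \sqrt{1 - 15}\right) 45 = - 5 \left(-3 + 6 \sqrt{-14}\right) 45 = - 5 \left(-3 + 6 i \sqrt{14}\right) 45 = \left(15 - 30 i \sqrt{14}\right) 45 = 675 - 1350 i \sqrt{14}$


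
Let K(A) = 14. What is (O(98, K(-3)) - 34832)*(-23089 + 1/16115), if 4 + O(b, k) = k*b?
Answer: 12451259486576/16115 ≈ 7.7265e+8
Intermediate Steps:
O(b, k) = -4 + b*k (O(b, k) = -4 + k*b = -4 + b*k)
(O(98, K(-3)) - 34832)*(-23089 + 1/16115) = ((-4 + 98*14) - 34832)*(-23089 + 1/16115) = ((-4 + 1372) - 34832)*(-23089 + 1/16115) = (1368 - 34832)*(-372079234/16115) = -33464*(-372079234/16115) = 12451259486576/16115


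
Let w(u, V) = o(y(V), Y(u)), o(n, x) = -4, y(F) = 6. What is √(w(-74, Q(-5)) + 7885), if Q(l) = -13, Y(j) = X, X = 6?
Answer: √7881 ≈ 88.775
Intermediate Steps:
Y(j) = 6
w(u, V) = -4
√(w(-74, Q(-5)) + 7885) = √(-4 + 7885) = √7881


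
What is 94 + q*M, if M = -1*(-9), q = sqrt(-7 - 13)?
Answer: 94 + 18*I*sqrt(5) ≈ 94.0 + 40.249*I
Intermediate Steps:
q = 2*I*sqrt(5) (q = sqrt(-20) = 2*I*sqrt(5) ≈ 4.4721*I)
M = 9
94 + q*M = 94 + (2*I*sqrt(5))*9 = 94 + 18*I*sqrt(5)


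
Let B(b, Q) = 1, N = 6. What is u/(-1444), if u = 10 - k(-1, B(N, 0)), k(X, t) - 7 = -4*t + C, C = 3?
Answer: -1/361 ≈ -0.0027701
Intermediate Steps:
k(X, t) = 10 - 4*t (k(X, t) = 7 + (-4*t + 3) = 7 + (3 - 4*t) = 10 - 4*t)
u = 4 (u = 10 - (10 - 4*1) = 10 - (10 - 4) = 10 - 1*6 = 10 - 6 = 4)
u/(-1444) = 4/(-1444) = 4*(-1/1444) = -1/361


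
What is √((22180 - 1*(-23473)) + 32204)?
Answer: √77857 ≈ 279.03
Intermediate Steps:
√((22180 - 1*(-23473)) + 32204) = √((22180 + 23473) + 32204) = √(45653 + 32204) = √77857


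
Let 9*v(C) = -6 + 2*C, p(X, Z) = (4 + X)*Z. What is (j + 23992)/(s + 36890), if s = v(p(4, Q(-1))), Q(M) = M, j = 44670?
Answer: 308979/165994 ≈ 1.8614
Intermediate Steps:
p(X, Z) = Z*(4 + X)
v(C) = -⅔ + 2*C/9 (v(C) = (-6 + 2*C)/9 = -⅔ + 2*C/9)
s = -22/9 (s = -⅔ + 2*(-(4 + 4))/9 = -⅔ + 2*(-1*8)/9 = -⅔ + (2/9)*(-8) = -⅔ - 16/9 = -22/9 ≈ -2.4444)
(j + 23992)/(s + 36890) = (44670 + 23992)/(-22/9 + 36890) = 68662/(331988/9) = 68662*(9/331988) = 308979/165994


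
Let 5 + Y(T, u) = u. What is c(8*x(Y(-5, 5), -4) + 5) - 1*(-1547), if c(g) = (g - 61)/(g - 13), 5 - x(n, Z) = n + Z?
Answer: 6189/4 ≈ 1547.3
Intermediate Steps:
Y(T, u) = -5 + u
x(n, Z) = 5 - Z - n (x(n, Z) = 5 - (n + Z) = 5 - (Z + n) = 5 + (-Z - n) = 5 - Z - n)
c(g) = (-61 + g)/(-13 + g)
c(8*x(Y(-5, 5), -4) + 5) - 1*(-1547) = (-61 + (8*(5 - 1*(-4) - (-5 + 5)) + 5))/(-13 + (8*(5 - 1*(-4) - (-5 + 5)) + 5)) - 1*(-1547) = (-61 + (8*(5 + 4 - 1*0) + 5))/(-13 + (8*(5 + 4 - 1*0) + 5)) + 1547 = (-61 + (8*(5 + 4 + 0) + 5))/(-13 + (8*(5 + 4 + 0) + 5)) + 1547 = (-61 + (8*9 + 5))/(-13 + (8*9 + 5)) + 1547 = (-61 + (72 + 5))/(-13 + (72 + 5)) + 1547 = (-61 + 77)/(-13 + 77) + 1547 = 16/64 + 1547 = (1/64)*16 + 1547 = ¼ + 1547 = 6189/4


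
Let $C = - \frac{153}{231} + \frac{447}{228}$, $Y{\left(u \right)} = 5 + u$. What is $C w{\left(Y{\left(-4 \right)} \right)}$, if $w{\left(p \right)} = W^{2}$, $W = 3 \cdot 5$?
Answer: $\frac{1709325}{5852} \approx 292.09$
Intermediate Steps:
$W = 15$
$C = \frac{7597}{5852}$ ($C = \left(-153\right) \frac{1}{231} + 447 \cdot \frac{1}{228} = - \frac{51}{77} + \frac{149}{76} = \frac{7597}{5852} \approx 1.2982$)
$w{\left(p \right)} = 225$ ($w{\left(p \right)} = 15^{2} = 225$)
$C w{\left(Y{\left(-4 \right)} \right)} = \frac{7597}{5852} \cdot 225 = \frac{1709325}{5852}$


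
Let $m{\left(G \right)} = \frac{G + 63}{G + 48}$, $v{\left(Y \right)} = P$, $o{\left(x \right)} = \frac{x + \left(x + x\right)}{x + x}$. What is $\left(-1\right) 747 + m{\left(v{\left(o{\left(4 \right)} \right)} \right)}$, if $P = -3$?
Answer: $- \frac{2237}{3} \approx -745.67$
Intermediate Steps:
$o{\left(x \right)} = \frac{3}{2}$ ($o{\left(x \right)} = \frac{x + 2 x}{2 x} = 3 x \frac{1}{2 x} = \frac{3}{2}$)
$v{\left(Y \right)} = -3$
$m{\left(G \right)} = \frac{63 + G}{48 + G}$
$\left(-1\right) 747 + m{\left(v{\left(o{\left(4 \right)} \right)} \right)} = \left(-1\right) 747 + \frac{63 - 3}{48 - 3} = -747 + \frac{1}{45} \cdot 60 = -747 + \frac{4}{3} = - \frac{2237}{3}$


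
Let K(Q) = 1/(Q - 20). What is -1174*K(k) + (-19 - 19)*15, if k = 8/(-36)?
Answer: -46587/91 ≈ -511.94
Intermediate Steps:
k = -2/9 (k = 8*(-1/36) = -2/9 ≈ -0.22222)
K(Q) = 1/(-20 + Q)
-1174*K(k) + (-19 - 19)*15 = -1174/(-20 - 2/9) + (-19 - 19)*15 = -1174/(-182/9) - 38*15 = -1174*(-9/182) - 570 = 5283/91 - 570 = -46587/91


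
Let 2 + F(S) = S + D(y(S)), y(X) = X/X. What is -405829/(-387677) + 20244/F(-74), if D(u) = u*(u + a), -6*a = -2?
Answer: -837624781/3101416 ≈ -270.08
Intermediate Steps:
a = ⅓ (a = -⅙*(-2) = ⅓ ≈ 0.33333)
y(X) = 1
D(u) = u*(⅓ + u) (D(u) = u*(u + ⅓) = u*(⅓ + u))
F(S) = -⅔ + S (F(S) = -2 + (S + 1*(⅓ + 1)) = -2 + (S + 1*(4/3)) = -2 + (S + 4/3) = -2 + (4/3 + S) = -⅔ + S)
-405829/(-387677) + 20244/F(-74) = -405829/(-387677) + 20244/(-⅔ - 74) = -405829*(-1/387677) + 20244/(-224/3) = 405829/387677 + 20244*(-3/224) = 405829/387677 - 2169/8 = -837624781/3101416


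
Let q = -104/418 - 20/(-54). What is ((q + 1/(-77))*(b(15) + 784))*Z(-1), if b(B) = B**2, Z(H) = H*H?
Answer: 4327601/39501 ≈ 109.56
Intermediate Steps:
Z(H) = H**2
q = 686/5643 (q = -104*1/418 - 20*(-1/54) = -52/209 + 10/27 = 686/5643 ≈ 0.12157)
((q + 1/(-77))*(b(15) + 784))*Z(-1) = ((686/5643 + 1/(-77))*(15**2 + 784))*(-1)**2 = ((686/5643 - 1/77)*(225 + 784))*1 = ((4289/39501)*1009)*1 = (4327601/39501)*1 = 4327601/39501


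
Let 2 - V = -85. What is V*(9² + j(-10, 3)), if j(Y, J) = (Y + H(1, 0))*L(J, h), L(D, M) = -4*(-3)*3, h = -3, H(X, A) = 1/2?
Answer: -22707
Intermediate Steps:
V = 87 (V = 2 - 1*(-85) = 2 + 85 = 87)
H(X, A) = ½
L(D, M) = 36 (L(D, M) = 12*3 = 36)
j(Y, J) = 18 + 36*Y (j(Y, J) = (Y + ½)*36 = (½ + Y)*36 = 18 + 36*Y)
V*(9² + j(-10, 3)) = 87*(9² + (18 + 36*(-10))) = 87*(81 + (18 - 360)) = 87*(81 - 342) = 87*(-261) = -22707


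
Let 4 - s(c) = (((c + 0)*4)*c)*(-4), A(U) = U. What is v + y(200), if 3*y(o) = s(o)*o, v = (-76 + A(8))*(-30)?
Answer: 128006920/3 ≈ 4.2669e+7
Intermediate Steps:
s(c) = 4 + 16*c² (s(c) = 4 - ((c + 0)*4)*c*(-4) = 4 - (c*4)*c*(-4) = 4 - (4*c)*c*(-4) = 4 - 4*c²*(-4) = 4 - (-16)*c² = 4 + 16*c²)
v = 2040 (v = (-76 + 8)*(-30) = -68*(-30) = 2040)
y(o) = o*(4 + 16*o²)/3 (y(o) = ((4 + 16*o²)*o)/3 = (o*(4 + 16*o²))/3 = o*(4 + 16*o²)/3)
v + y(200) = 2040 + (4/3)*200*(1 + 4*200²) = 2040 + (4/3)*200*(1 + 4*40000) = 2040 + (4/3)*200*(1 + 160000) = 2040 + (4/3)*200*160001 = 2040 + 128000800/3 = 128006920/3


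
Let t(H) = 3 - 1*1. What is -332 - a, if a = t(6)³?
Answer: -340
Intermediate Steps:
t(H) = 2 (t(H) = 3 - 1 = 2)
a = 8 (a = 2³ = 8)
-332 - a = -332 - 1*8 = -332 - 8 = -340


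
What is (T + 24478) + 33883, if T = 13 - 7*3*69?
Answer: 56925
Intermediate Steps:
T = -1436 (T = 13 - 21*69 = 13 - 1449 = -1436)
(T + 24478) + 33883 = (-1436 + 24478) + 33883 = 23042 + 33883 = 56925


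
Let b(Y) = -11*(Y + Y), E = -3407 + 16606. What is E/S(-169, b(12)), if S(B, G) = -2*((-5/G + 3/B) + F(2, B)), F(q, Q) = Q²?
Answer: -294443292/1274277629 ≈ -0.23107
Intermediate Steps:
E = 13199
b(Y) = -22*Y
S(B, G) = -6/B - 2*B² + 10/G (S(B, G) = -2*((-5/G + 3/B) + B²) = -2*(B² - 5/G + 3/B) = -6/B - 2*B² + 10/G)
E/S(-169, b(12)) = 13199/(-6/(-169) - 2*(-169)² + 10/((-22*12))) = 13199/(-6*(-1/169) - 2*28561 + 10/(-264)) = 13199/(6/169 - 57122 + 10*(-1/264)) = 13199/(6/169 - 57122 - 5/132) = 13199/(-1274277629/22308) = 13199*(-22308/1274277629) = -294443292/1274277629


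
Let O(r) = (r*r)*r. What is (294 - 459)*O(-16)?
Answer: 675840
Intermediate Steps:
O(r) = r³ (O(r) = r²*r = r³)
(294 - 459)*O(-16) = (294 - 459)*(-16)³ = -165*(-4096) = 675840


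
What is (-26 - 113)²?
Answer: 19321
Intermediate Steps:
(-26 - 113)² = (-139)² = 19321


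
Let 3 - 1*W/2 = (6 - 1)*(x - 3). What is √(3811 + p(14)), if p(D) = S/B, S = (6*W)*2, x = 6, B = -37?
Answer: √5227915/37 ≈ 61.796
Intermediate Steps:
W = -24 (W = 6 - 2*(6 - 1)*(6 - 3) = 6 - 10*3 = 6 - 2*15 = 6 - 30 = -24)
S = -288 (S = (6*(-24))*2 = -144*2 = -288)
p(D) = 288/37 (p(D) = -288/(-37) = -288*(-1/37) = 288/37)
√(3811 + p(14)) = √(3811 + 288/37) = √(141295/37) = √5227915/37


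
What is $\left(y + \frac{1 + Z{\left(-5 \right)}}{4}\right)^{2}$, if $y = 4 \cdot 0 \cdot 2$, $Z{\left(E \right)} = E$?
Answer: $1$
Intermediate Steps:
$y = 0$ ($y = 0 \cdot 2 = 0$)
$\left(y + \frac{1 + Z{\left(-5 \right)}}{4}\right)^{2} = \left(0 + \frac{1 - 5}{4}\right)^{2} = \left(0 + \frac{1}{4} \left(-4\right)\right)^{2} = \left(0 - 1\right)^{2} = \left(-1\right)^{2} = 1$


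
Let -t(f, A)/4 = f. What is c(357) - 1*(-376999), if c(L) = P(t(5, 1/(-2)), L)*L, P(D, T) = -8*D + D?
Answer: 426979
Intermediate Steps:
t(f, A) = -4*f
P(D, T) = -7*D
c(L) = 140*L (c(L) = (-(-28)*5)*L = (-7*(-20))*L = 140*L)
c(357) - 1*(-376999) = 140*357 - 1*(-376999) = 49980 + 376999 = 426979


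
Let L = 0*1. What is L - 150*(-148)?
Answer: 22200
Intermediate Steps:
L = 0
L - 150*(-148) = 0 - 150*(-148) = 0 + 22200 = 22200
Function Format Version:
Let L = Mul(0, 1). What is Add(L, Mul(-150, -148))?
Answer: 22200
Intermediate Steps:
L = 0
Add(L, Mul(-150, -148)) = Add(0, Mul(-150, -148)) = Add(0, 22200) = 22200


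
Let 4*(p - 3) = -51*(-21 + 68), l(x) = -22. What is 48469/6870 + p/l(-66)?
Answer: 10325111/302280 ≈ 34.157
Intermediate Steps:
p = -2385/4 (p = 3 + (-51*(-21 + 68))/4 = 3 + (-51*47)/4 = 3 + (1/4)*(-2397) = 3 - 2397/4 = -2385/4 ≈ -596.25)
48469/6870 + p/l(-66) = 48469/6870 - 2385/4/(-22) = 48469*(1/6870) - 2385/4*(-1/22) = 48469/6870 + 2385/88 = 10325111/302280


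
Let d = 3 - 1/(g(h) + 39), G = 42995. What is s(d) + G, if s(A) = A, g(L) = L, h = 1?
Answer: 1719919/40 ≈ 42998.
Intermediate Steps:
d = 119/40 (d = 3 - 1/(1 + 39) = 3 - 1/40 = 119/40 ≈ 2.9750)
s(d) + G = 119/40 + 42995 = 1719919/40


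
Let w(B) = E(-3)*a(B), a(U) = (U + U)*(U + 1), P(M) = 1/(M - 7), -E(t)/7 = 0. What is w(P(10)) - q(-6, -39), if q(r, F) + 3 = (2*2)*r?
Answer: 27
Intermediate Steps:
E(t) = 0 (E(t) = -7*0 = 0)
P(M) = 1/(-7 + M)
a(U) = 2*U*(1 + U) (a(U) = (2*U)*(1 + U) = 2*U*(1 + U))
w(B) = 0 (w(B) = 0*(2*B*(1 + B)) = 0)
q(r, F) = -3 + 4*r (q(r, F) = -3 + (2*2)*r = -3 + 4*r)
w(P(10)) - q(-6, -39) = 0 - (-3 + 4*(-6)) = 0 - (-3 - 24) = 0 - 1*(-27) = 0 + 27 = 27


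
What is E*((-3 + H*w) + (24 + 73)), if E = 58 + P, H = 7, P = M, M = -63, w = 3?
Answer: -575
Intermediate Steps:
P = -63
E = -5 (E = 58 - 63 = -5)
E*((-3 + H*w) + (24 + 73)) = -5*((-3 + 7*3) + (24 + 73)) = -5*((-3 + 21) + 97) = -5*(18 + 97) = -5*115 = -575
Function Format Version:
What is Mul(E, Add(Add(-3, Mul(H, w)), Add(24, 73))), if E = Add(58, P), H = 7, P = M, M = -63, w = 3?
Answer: -575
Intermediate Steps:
P = -63
E = -5 (E = Add(58, -63) = -5)
Mul(E, Add(Add(-3, Mul(H, w)), Add(24, 73))) = Mul(-5, Add(Add(-3, Mul(7, 3)), Add(24, 73))) = Mul(-5, Add(Add(-3, 21), 97)) = Mul(-5, Add(18, 97)) = Mul(-5, 115) = -575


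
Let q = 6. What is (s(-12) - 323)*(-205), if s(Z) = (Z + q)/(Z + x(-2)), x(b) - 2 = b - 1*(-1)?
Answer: 727135/11 ≈ 66103.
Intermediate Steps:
x(b) = 3 + b (x(b) = 2 + (b - 1*(-1)) = 2 + (b + 1) = 2 + (1 + b) = 3 + b)
s(Z) = (6 + Z)/(1 + Z) (s(Z) = (Z + 6)/(Z + (3 - 2)) = (6 + Z)/(Z + 1) = (6 + Z)/(1 + Z))
(s(-12) - 323)*(-205) = ((6 - 12)/(1 - 12) - 323)*(-205) = (-6/(-11) - 323)*(-205) = (-1/11*(-6) - 323)*(-205) = (6/11 - 323)*(-205) = -3547/11*(-205) = 727135/11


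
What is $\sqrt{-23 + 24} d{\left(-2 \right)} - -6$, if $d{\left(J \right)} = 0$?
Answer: $6$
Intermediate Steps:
$\sqrt{-23 + 24} d{\left(-2 \right)} - -6 = \sqrt{-23 + 24} \cdot 0 - -6 = \sqrt{1} \cdot 0 + \left(-12 + 18\right) = 1 \cdot 0 + 6 = 0 + 6 = 6$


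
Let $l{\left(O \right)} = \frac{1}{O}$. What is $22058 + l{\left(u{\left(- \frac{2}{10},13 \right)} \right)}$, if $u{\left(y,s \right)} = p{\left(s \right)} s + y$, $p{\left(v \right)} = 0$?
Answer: $22053$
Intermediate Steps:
$u{\left(y,s \right)} = y$ ($u{\left(y,s \right)} = 0 s + y = 0 + y = y$)
$22058 + l{\left(u{\left(- \frac{2}{10},13 \right)} \right)} = 22058 + \frac{1}{\left(-2\right) \frac{1}{10}} = 22058 + \frac{1}{- \frac{1}{5}} = 22058 - 5 = 22053$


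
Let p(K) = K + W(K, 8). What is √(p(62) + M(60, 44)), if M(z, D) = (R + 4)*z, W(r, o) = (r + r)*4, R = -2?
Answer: √678 ≈ 26.038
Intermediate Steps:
W(r, o) = 8*r (W(r, o) = (2*r)*4 = 8*r)
M(z, D) = 2*z (M(z, D) = (-2 + 4)*z = 2*z)
p(K) = 9*K (p(K) = K + 8*K = 9*K)
√(p(62) + M(60, 44)) = √(9*62 + 2*60) = √(558 + 120) = √678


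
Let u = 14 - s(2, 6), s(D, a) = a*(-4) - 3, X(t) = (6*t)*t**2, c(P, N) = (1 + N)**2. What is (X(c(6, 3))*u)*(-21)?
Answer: -21159936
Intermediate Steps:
X(t) = 6*t**3
s(D, a) = -3 - 4*a (s(D, a) = -4*a - 3 = -3 - 4*a)
u = 41 (u = 14 - (-3 - 4*6) = 14 - (-3 - 24) = 14 - 1*(-27) = 14 + 27 = 41)
(X(c(6, 3))*u)*(-21) = ((6*((1 + 3)**2)**3)*41)*(-21) = ((6*(4**2)**3)*41)*(-21) = ((6*16**3)*41)*(-21) = ((6*4096)*41)*(-21) = (24576*41)*(-21) = 1007616*(-21) = -21159936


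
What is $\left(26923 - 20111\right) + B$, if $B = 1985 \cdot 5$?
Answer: $16737$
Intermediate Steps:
$B = 9925$
$\left(26923 - 20111\right) + B = \left(26923 - 20111\right) + 9925 = 6812 + 9925 = 16737$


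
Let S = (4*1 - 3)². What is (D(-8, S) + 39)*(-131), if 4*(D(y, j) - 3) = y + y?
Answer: -4978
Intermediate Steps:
S = 1 (S = (4 - 3)² = 1² = 1)
D(y, j) = 3 + y/2 (D(y, j) = 3 + (y + y)/4 = 3 + (2*y)/4 = 3 + y/2)
(D(-8, S) + 39)*(-131) = ((3 + (½)*(-8)) + 39)*(-131) = ((3 - 4) + 39)*(-131) = (-1 + 39)*(-131) = 38*(-131) = -4978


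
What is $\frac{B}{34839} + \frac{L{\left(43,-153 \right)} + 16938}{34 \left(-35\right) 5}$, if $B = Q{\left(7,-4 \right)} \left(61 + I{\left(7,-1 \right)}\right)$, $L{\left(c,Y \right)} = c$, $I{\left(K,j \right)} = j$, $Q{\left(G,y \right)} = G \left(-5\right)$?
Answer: $- \frac{587071}{201450} \approx -2.9142$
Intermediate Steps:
$Q{\left(G,y \right)} = - 5 G$
$B = -2100$ ($B = \left(-5\right) 7 \left(61 - 1\right) = \left(-35\right) 60 = -2100$)
$\frac{B}{34839} + \frac{L{\left(43,-153 \right)} + 16938}{34 \left(-35\right) 5} = - \frac{2100}{34839} + \frac{43 + 16938}{34 \left(-35\right) 5} = \left(-2100\right) \frac{1}{34839} + \frac{16981}{\left(-1190\right) 5} = - \frac{100}{1659} + \frac{16981}{-5950} = - \frac{100}{1659} + 16981 \left(- \frac{1}{5950}\right) = - \frac{100}{1659} - \frac{16981}{5950} = - \frac{587071}{201450}$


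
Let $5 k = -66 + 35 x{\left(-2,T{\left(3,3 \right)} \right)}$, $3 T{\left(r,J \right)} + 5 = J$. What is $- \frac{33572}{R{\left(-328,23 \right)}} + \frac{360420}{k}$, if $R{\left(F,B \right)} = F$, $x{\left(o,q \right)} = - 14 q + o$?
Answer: $\frac{112029349}{11726} \approx 9553.9$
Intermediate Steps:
$T{\left(r,J \right)} = - \frac{5}{3} + \frac{J}{3}$
$x{\left(o,q \right)} = o - 14 q$
$k = \frac{572}{15}$ ($k = \frac{-66 + 35 \left(-2 - 14 \left(- \frac{5}{3} + \frac{1}{3} \cdot 3\right)\right)}{5} = \frac{-66 + 35 \left(-2 - 14 \left(- \frac{5}{3} + 1\right)\right)}{5} = \frac{-66 + 35 \left(-2 - - \frac{28}{3}\right)}{5} = \frac{-66 + 35 \left(-2 + \frac{28}{3}\right)}{5} = \frac{-66 + 35 \cdot \frac{22}{3}}{5} = \frac{-66 + \frac{770}{3}}{5} = \frac{1}{5} \cdot \frac{572}{3} = \frac{572}{15} \approx 38.133$)
$- \frac{33572}{R{\left(-328,23 \right)}} + \frac{360420}{k} = - \frac{33572}{-328} + \frac{360420}{\frac{572}{15}} = \left(-33572\right) \left(- \frac{1}{328}\right) + 360420 \cdot \frac{15}{572} = \frac{8393}{82} + \frac{1351575}{143} = \frac{112029349}{11726}$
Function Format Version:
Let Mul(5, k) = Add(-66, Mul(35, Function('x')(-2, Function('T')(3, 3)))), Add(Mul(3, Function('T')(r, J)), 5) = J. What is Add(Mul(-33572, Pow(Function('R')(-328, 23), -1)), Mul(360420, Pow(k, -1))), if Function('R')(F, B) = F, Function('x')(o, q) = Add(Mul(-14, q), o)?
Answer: Rational(112029349, 11726) ≈ 9553.9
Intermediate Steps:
Function('T')(r, J) = Add(Rational(-5, 3), Mul(Rational(1, 3), J))
Function('x')(o, q) = Add(o, Mul(-14, q))
k = Rational(572, 15) (k = Mul(Rational(1, 5), Add(-66, Mul(35, Add(-2, Mul(-14, Add(Rational(-5, 3), Mul(Rational(1, 3), 3))))))) = Mul(Rational(1, 5), Add(-66, Mul(35, Add(-2, Mul(-14, Add(Rational(-5, 3), 1)))))) = Mul(Rational(1, 5), Add(-66, Mul(35, Add(-2, Mul(-14, Rational(-2, 3)))))) = Mul(Rational(1, 5), Add(-66, Mul(35, Add(-2, Rational(28, 3))))) = Mul(Rational(1, 5), Add(-66, Mul(35, Rational(22, 3)))) = Mul(Rational(1, 5), Add(-66, Rational(770, 3))) = Mul(Rational(1, 5), Rational(572, 3)) = Rational(572, 15) ≈ 38.133)
Add(Mul(-33572, Pow(Function('R')(-328, 23), -1)), Mul(360420, Pow(k, -1))) = Add(Mul(-33572, Pow(-328, -1)), Mul(360420, Pow(Rational(572, 15), -1))) = Add(Mul(-33572, Rational(-1, 328)), Mul(360420, Rational(15, 572))) = Add(Rational(8393, 82), Rational(1351575, 143)) = Rational(112029349, 11726)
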